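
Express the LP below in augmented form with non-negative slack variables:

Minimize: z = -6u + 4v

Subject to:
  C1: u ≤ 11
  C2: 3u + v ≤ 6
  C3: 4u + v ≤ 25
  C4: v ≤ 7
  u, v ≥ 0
min z = -6u + 4v

s.t.
  u + s1 = 11
  3u + v + s2 = 6
  4u + v + s3 = 25
  v + s4 = 7
  u, v, s1, s2, s3, s4 ≥ 0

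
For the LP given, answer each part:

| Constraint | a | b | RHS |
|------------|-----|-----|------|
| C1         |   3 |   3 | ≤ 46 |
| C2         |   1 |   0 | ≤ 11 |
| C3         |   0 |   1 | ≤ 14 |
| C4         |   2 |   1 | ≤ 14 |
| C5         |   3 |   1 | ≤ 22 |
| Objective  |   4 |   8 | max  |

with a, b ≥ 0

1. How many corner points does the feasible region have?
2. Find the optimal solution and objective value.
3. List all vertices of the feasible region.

1. 3
2. a = 0, b = 14, z = 112
3. (0, 0), (7, 0), (0, 14)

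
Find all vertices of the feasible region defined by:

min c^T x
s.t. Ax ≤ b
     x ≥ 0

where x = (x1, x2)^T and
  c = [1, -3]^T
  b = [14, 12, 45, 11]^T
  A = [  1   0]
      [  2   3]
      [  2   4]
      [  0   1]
Each vertex is the intersection of two constraint boundaries that also satisfies all remaining constraints:
  x1 = 0 and x2 = 0 → (0, 0)
  2x1 + 3x2 = 12 and x2 = 0 → (6, 0)
  2x1 + 3x2 = 12 and x1 = 0 → (0, 4)

Vertices: (0, 0), (6, 0), (0, 4)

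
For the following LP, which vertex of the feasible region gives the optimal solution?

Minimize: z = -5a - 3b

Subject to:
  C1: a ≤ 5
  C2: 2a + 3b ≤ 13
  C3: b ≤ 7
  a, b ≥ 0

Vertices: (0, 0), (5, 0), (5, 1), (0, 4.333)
Evaluating z = -5a - 3b at each vertex:
  (0, 0): z = 0
  (5, 0): z = -25
  (5, 1): z = -28
  (0, 4.333): z = -13

The smallest value is z = -28, attained at (5, 1).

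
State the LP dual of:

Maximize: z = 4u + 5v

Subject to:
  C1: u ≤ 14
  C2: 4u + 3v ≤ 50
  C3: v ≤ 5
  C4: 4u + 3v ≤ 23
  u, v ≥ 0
Minimize: z = 14y1 + 50y2 + 5y3 + 23y4

Subject to:
  C1: -y1 - 4y2 - 4y4 ≤ -4
  C2: -3y2 - y3 - 3y4 ≤ -5
  y1, y2, y3, y4 ≥ 0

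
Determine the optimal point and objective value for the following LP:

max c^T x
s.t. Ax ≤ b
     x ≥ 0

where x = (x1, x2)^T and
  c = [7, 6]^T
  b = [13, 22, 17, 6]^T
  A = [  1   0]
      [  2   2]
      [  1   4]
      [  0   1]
Each vertex is the intersection of two constraint boundaries that also satisfies all remaining constraints:
  x1 = 0 and x2 = 0 → (0, 0)
  2x1 + 2x2 = 22 and x2 = 0 → (11, 0)
  2x1 + 2x2 = 22 and x1 + 4x2 = 17 → (9, 2)
  x1 + 4x2 = 17 and x1 = 0 → (0, 4.25)

Evaluating z = 7x1 + 6x2 at each vertex:
  (0, 0): z = 0
  (11, 0): z = 77
  (9, 2): z = 75
  (0, 4.25): z = 25.5

The maximum is at (11, 0) with z = 77.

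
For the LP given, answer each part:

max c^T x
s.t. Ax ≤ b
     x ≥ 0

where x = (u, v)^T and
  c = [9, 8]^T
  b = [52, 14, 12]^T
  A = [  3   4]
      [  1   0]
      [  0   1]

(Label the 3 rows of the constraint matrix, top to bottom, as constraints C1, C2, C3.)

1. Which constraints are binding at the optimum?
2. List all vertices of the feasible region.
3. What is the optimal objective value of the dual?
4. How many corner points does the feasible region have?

1. C1, C2
2. (0, 0), (14, 0), (14, 2.5), (1.333, 12), (0, 12)
3. 146 (by strong duality, equal to the primal optimum)
4. 5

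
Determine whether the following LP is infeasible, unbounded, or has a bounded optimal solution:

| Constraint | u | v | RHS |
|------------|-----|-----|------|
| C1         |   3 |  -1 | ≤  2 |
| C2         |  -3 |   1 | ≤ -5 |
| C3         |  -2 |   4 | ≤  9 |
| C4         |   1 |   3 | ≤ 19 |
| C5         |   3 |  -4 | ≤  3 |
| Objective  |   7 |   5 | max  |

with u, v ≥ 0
C1 requires 3u - v ≤ 2, while C2 (-3u + v ≤ -5) is equivalent to 3u - v ≥ 5. Together they would need 5 ≤ 3u - v ≤ 2, which is impossible since 5 > 2. No point satisfies all constraints.

Infeasible — the constraint set is empty.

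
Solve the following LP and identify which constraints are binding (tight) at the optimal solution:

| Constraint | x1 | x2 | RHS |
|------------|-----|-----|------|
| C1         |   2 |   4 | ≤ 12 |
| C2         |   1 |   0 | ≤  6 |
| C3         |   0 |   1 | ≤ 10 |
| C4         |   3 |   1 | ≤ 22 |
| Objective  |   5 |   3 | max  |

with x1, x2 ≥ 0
Optimal: x1 = 6, x2 = 0
Slack at optimum:
  C1: slack = 0 (binding)
  C2: slack = 0 (binding)
  C3: slack = 10
  C4: slack = 4
  x1 ≥ 0: x1 = 6
  x2 ≥ 0: x2 = 0 (binding)
Binding constraints: C1, C2, x2 ≥ 0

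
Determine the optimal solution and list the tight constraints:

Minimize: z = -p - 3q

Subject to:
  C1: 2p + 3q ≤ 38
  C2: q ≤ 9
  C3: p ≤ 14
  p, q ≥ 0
Optimal: p = 5.5, q = 9
Binding: C1, C2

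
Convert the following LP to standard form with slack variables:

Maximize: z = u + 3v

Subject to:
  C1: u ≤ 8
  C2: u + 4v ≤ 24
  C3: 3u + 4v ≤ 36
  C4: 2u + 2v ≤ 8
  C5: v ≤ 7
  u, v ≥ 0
max z = u + 3v

s.t.
  u + s1 = 8
  u + 4v + s2 = 24
  3u + 4v + s3 = 36
  2u + 2v + s4 = 8
  v + s5 = 7
  u, v, s1, s2, s3, s4, s5 ≥ 0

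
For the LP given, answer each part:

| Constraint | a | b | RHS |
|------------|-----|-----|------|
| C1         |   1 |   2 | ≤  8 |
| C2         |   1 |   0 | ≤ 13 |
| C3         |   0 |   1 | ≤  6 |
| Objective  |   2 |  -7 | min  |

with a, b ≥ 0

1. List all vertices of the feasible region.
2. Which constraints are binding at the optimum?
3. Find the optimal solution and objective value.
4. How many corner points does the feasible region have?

1. (0, 0), (8, 0), (0, 4)
2. C1, a ≥ 0
3. a = 0, b = 4, z = -28
4. 3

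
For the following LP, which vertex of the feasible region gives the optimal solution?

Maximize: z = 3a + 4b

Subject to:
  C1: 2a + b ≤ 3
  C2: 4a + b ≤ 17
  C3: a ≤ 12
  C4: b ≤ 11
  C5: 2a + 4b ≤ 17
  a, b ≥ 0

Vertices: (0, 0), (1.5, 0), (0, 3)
Evaluating z = 3a + 4b at each vertex:
  (0, 0): z = 0
  (1.5, 0): z = 4.5
  (0, 3): z = 12

The largest value is z = 12, attained at (0, 3).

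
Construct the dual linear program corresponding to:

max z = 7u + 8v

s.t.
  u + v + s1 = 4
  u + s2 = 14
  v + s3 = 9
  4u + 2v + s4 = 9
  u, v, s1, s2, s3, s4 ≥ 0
Minimize: z = 4y1 + 14y2 + 9y3 + 9y4

Subject to:
  C1: -y1 - y2 - 4y4 ≤ -7
  C2: -y1 - y3 - 2y4 ≤ -8
  y1, y2, y3, y4 ≥ 0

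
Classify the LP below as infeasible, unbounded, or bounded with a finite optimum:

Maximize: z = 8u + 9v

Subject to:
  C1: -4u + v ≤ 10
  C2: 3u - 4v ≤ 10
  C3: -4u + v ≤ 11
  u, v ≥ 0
Feasible point: (0, 0) satisfies every constraint, so the LP is feasible.
Direction d = (1, 1): for each constraint row a, a·d ≤ 0 —
  (-4)(1) + (1)(1) = -3 ≤ 0
  (3)(1) + (-4)(1) = -1 ≤ 0
  (-4)(1) + (1)(1) = -3 ≤ 0
and d ≥ 0, so (0, 0) + t·d stays feasible for every t ≥ 0. Along this ray z = 8u + 9v changes by 17 per unit t, so z → +∞.

Unbounded: there is a feasible ray along which z → +∞.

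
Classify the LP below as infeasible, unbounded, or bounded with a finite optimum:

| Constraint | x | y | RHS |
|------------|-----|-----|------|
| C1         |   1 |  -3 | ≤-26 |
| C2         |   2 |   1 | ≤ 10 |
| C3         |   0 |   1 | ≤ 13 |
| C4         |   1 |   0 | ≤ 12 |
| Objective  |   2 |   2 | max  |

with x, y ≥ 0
The point (0, 10) satisfies every constraint, so the LP is feasible; the constraints give x ≤ 12 and y ≤ 13, which with x, y ≥ 0 keep the feasible region inside a bounded box. A feasible, bounded LP attains a finite optimum at a vertex.

Evaluating z = 2x + 2y at each vertex:
  (0, 8.667): z = 17.33
  (0.5714, 8.857): z = 18.86
  (0, 10): z = 20

The LP has an optimal solution: (0, 10) with z = 20.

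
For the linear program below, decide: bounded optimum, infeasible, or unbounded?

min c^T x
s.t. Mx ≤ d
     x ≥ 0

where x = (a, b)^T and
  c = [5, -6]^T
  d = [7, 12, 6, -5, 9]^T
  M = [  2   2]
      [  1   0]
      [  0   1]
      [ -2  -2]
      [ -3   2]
The point (0, 3.5) satisfies every constraint, so the LP is feasible; the constraints give a ≤ 12 and b ≤ 6, which with a, b ≥ 0 keep the feasible region inside a bounded box. A feasible, bounded LP attains a finite optimum at a vertex.

Evaluating z = 5a - 6b at each vertex:
  (2.5, 0): z = 12.5
  (3.5, 0): z = 17.5
  (0, 3.5): z = -21
  (0, 2.5): z = -15

The LP has an optimal solution: (0, 3.5) with z = -21.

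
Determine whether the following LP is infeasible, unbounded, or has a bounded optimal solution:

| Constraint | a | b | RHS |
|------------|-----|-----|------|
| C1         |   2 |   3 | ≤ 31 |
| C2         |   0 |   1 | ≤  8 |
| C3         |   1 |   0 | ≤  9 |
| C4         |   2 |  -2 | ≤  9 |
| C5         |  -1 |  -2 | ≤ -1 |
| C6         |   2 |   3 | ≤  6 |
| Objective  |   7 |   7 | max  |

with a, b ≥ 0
The point (3, 0) satisfies every constraint, so the LP is feasible; the constraints give a ≤ 9 and b ≤ 8, which with a, b ≥ 0 keep the feasible region inside a bounded box. A feasible, bounded LP attains a finite optimum at a vertex.

Bounded optimum: z* = 21 at (3, 0).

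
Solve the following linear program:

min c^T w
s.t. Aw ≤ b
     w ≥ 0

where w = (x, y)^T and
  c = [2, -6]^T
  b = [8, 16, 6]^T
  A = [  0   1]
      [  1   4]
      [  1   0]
Each vertex is the intersection of two constraint boundaries that also satisfies all remaining constraints:
  x = 0 and y = 0 → (0, 0)
  x = 6 and y = 0 → (6, 0)
  x + 4y = 16 and x = 6 → (6, 2.5)
  x + 4y = 16 and x = 0 → (0, 4)

Evaluating z = 2x - 6y at each vertex:
  (0, 0): z = 0
  (6, 0): z = 12
  (6, 2.5): z = -3
  (0, 4): z = -24

The minimum is at (0, 4) with z = -24.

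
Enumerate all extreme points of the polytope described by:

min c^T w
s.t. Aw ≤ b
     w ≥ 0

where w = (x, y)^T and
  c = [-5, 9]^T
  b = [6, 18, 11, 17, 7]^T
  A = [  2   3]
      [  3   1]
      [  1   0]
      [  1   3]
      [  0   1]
Each vertex is the intersection of two constraint boundaries that also satisfies all remaining constraints:
  x = 0 and y = 0 → (0, 0)
  2x + 3y = 6 and y = 0 → (3, 0)
  2x + 3y = 6 and x = 0 → (0, 2)

Vertices: (0, 0), (3, 0), (0, 2)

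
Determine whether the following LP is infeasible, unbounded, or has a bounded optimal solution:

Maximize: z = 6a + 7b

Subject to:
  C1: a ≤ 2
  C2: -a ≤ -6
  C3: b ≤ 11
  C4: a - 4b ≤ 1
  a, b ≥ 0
C1 requires a ≤ 2, while C2 (-a ≤ -6) is equivalent to a ≥ 6. Together they would need 6 ≤ a ≤ 2, which is impossible since 6 > 2. No point satisfies all constraints.

Infeasible — the constraint set is empty.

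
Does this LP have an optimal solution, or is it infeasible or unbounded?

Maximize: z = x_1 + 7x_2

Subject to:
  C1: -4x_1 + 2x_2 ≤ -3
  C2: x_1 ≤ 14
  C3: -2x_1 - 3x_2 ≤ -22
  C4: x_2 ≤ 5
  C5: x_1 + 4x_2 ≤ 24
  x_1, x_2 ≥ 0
The point (4, 5) satisfies every constraint, so the LP is feasible; the constraints give x_1 ≤ 14 and x_2 ≤ 5, which with x_1, x_2 ≥ 0 keep the feasible region inside a bounded box. A feasible, bounded LP attains a finite optimum at a vertex.

Feasible with finite optimum z* = 39 at (4, 5).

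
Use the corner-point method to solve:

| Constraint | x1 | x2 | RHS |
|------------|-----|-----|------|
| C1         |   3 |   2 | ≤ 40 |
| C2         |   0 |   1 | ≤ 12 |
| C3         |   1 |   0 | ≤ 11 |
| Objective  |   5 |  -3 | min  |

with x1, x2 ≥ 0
x1 = 0, x2 = 12, z = -36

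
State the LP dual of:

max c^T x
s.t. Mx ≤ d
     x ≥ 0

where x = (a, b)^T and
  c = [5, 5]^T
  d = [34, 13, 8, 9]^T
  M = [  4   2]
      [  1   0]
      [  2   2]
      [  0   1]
Minimize: z = 34y1 + 13y2 + 8y3 + 9y4

Subject to:
  C1: -4y1 - y2 - 2y3 ≤ -5
  C2: -2y1 - 2y3 - y4 ≤ -5
  y1, y2, y3, y4 ≥ 0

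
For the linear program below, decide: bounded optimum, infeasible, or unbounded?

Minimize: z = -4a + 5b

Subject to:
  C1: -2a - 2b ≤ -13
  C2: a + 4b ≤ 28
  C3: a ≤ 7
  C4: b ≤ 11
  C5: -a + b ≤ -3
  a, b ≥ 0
The point (7, 0) satisfies every constraint, so the LP is feasible; the constraints give a ≤ 7 and b ≤ 11, which with a, b ≥ 0 keep the feasible region inside a bounded box. A feasible, bounded LP attains a finite optimum at a vertex.

Evaluating z = -4a + 5b at each vertex:
  (6.5, 0): z = -26
  (7, 0): z = -28
  (7, 4): z = -8
  (4.75, 1.75): z = -10.25

Feasible with finite optimum z* = -28 at (7, 0).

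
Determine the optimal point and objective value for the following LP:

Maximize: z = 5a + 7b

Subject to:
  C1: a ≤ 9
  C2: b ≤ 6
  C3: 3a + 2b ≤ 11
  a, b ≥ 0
Each vertex is the intersection of two constraint boundaries that also satisfies all remaining constraints:
  a = 0 and b = 0 → (0, 0)
  3a + 2b = 11 and b = 0 → (3.667, 0)
  3a + 2b = 11 and a = 0 → (0, 5.5)

Evaluating z = 5a + 7b at each vertex:
  (0, 0): z = 0
  (3.667, 0): z = 18.33
  (0, 5.5): z = 38.5

The maximum is at (0, 5.5) with z = 38.5.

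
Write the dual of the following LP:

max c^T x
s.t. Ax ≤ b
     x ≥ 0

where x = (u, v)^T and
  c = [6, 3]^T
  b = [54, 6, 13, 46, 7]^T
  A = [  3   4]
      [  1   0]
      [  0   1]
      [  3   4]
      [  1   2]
Minimize: z = 54y1 + 6y2 + 13y3 + 46y4 + 7y5

Subject to:
  C1: -3y1 - y2 - 3y4 - y5 ≤ -6
  C2: -4y1 - y3 - 4y4 - 2y5 ≤ -3
  y1, y2, y3, y4, y5 ≥ 0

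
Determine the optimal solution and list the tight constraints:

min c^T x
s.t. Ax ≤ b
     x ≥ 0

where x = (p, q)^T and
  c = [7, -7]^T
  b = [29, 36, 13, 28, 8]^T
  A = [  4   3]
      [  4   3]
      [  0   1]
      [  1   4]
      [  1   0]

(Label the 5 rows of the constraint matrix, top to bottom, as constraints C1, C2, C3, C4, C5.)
Optimal: p = 0, q = 7
Slack at optimum:
  C1: slack = 8
  C2: slack = 15
  C3: slack = 6
  C4: slack = 0 (binding)
  C5: slack = 8
  p ≥ 0: p = 0 (binding)
  q ≥ 0: q = 7
Binding constraints: C4, p ≥ 0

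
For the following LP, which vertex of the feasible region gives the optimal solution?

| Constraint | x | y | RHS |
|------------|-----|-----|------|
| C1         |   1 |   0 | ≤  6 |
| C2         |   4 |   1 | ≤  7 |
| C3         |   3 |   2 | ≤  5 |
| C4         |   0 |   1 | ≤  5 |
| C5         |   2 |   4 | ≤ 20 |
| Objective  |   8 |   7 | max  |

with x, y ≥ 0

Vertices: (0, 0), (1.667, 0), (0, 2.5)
(0, 2.5) with z = 17.5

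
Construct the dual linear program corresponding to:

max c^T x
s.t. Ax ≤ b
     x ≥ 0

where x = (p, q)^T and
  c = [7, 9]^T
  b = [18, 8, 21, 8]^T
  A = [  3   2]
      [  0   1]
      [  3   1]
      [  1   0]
Minimize: z = 18y1 + 8y2 + 21y3 + 8y4

Subject to:
  C1: -3y1 - 3y3 - y4 ≤ -7
  C2: -2y1 - y2 - y3 ≤ -9
  y1, y2, y3, y4 ≥ 0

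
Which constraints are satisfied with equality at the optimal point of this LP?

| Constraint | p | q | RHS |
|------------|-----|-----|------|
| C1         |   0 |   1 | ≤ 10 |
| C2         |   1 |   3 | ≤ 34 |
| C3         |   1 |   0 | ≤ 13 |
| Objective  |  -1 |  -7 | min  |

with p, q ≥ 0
Optimal: p = 4, q = 10
Binding: C1, C2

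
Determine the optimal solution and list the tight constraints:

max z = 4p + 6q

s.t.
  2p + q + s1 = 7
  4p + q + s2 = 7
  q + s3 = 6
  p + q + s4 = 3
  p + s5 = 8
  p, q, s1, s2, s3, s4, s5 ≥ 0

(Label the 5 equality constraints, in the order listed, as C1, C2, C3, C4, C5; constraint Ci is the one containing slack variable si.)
Optimal: p = 0, q = 3
Slack at optimum:
  C1: slack = 4
  C2: slack = 4
  C3: slack = 3
  C4: slack = 0 (binding)
  C5: slack = 8
  p ≥ 0: p = 0 (binding)
  q ≥ 0: q = 3
Binding constraints: C4, p ≥ 0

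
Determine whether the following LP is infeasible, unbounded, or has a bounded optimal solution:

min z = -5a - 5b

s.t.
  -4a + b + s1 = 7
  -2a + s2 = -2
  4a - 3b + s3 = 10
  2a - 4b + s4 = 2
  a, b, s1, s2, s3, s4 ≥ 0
Feasible point: (1, 0) satisfies every constraint, so the LP is feasible.
Direction d = (1, 4): for each constraint row a, a·d ≤ 0 —
  (-4)(1) + (1)(4) = 0 ≤ 0
  (-2)(1) + (0)(4) = -2 ≤ 0
  (4)(1) + (-3)(4) = -8 ≤ 0
  (2)(1) + (-4)(4) = -14 ≤ 0
and d ≥ 0, so (1, 0) + t·d stays feasible for every t ≥ 0. Along this ray z = -5a - 5b changes by -25 per unit t, so z → −∞.

Unbounded: there is a feasible ray along which z → −∞.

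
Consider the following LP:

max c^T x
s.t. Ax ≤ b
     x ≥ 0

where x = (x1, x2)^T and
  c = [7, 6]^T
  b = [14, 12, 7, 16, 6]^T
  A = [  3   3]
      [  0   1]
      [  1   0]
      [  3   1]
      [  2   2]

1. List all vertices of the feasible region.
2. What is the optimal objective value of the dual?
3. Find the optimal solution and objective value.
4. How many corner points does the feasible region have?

1. (0, 0), (3, 0), (0, 3)
2. 21 (by strong duality, equal to the primal optimum)
3. x1 = 3, x2 = 0, z = 21
4. 3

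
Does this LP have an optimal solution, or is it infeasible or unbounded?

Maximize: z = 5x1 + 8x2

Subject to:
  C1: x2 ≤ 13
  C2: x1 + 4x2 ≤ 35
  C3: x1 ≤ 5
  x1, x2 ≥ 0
The point (5, 7.5) satisfies every constraint, so the LP is feasible; the constraints give x1 ≤ 5 and x2 ≤ 13, which with x1, x2 ≥ 0 keep the feasible region inside a bounded box. A feasible, bounded LP attains a finite optimum at a vertex.

Bounded optimum: z* = 85 at (5, 7.5).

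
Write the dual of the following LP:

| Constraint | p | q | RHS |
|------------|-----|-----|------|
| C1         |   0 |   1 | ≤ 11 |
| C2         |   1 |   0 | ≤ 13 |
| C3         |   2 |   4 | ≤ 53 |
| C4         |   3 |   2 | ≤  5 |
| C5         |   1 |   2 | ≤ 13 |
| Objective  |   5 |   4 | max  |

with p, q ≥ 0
Minimize: z = 11y1 + 13y2 + 53y3 + 5y4 + 13y5

Subject to:
  C1: -y2 - 2y3 - 3y4 - y5 ≤ -5
  C2: -y1 - 4y3 - 2y4 - 2y5 ≤ -4
  y1, y2, y3, y4, y5 ≥ 0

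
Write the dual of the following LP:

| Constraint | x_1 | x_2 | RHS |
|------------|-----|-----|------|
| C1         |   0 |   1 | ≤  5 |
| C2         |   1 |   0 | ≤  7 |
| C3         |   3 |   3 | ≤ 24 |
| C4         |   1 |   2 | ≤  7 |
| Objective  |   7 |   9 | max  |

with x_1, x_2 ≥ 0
Minimize: z = 5y1 + 7y2 + 24y3 + 7y4

Subject to:
  C1: -y2 - 3y3 - y4 ≤ -7
  C2: -y1 - 3y3 - 2y4 ≤ -9
  y1, y2, y3, y4 ≥ 0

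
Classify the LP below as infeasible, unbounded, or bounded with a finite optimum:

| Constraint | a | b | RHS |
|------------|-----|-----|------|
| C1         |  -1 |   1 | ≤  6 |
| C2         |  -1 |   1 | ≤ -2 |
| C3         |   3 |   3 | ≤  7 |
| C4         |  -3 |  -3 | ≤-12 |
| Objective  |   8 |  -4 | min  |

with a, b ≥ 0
C3 requires 3a + 3b ≤ 7, while C4 (-3a - 3b ≤ -12) is equivalent to 3a + 3b ≥ 12. Together they would need 12 ≤ 3a + 3b ≤ 7, which is impossible since 12 > 7. No point satisfies all constraints.

The feasible region is empty; the LP is infeasible.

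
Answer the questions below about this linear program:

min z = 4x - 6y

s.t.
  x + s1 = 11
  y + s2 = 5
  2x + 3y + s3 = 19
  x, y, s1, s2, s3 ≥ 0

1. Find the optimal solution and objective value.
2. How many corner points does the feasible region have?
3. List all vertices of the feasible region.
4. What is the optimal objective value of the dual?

1. x = 0, y = 5, z = -30
2. 4
3. (0, 0), (9.5, 0), (2, 5), (0, 5)
4. -30 (by strong duality, equal to the primal optimum)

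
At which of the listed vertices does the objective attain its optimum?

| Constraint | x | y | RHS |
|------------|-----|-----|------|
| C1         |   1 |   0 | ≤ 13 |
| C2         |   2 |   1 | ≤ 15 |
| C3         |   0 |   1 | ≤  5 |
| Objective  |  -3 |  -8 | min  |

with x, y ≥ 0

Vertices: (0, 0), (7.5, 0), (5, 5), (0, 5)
Evaluating z = -3x - 8y at each vertex:
  (0, 0): z = 0
  (7.5, 0): z = -22.5
  (5, 5): z = -55
  (0, 5): z = -40

The smallest value is z = -55, attained at (5, 5).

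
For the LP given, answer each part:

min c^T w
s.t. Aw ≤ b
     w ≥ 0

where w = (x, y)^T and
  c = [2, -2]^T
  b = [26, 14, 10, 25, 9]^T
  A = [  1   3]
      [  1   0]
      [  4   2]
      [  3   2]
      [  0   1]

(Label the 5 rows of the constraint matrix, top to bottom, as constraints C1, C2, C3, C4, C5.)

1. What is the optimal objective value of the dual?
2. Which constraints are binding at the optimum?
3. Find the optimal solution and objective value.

1. -10 (by strong duality, equal to the primal optimum)
2. C3, x ≥ 0
3. x = 0, y = 5, z = -10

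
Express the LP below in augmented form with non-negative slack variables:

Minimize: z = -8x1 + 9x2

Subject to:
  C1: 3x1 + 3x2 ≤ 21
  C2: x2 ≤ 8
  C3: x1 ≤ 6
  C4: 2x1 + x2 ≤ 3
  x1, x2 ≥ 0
min z = -8x1 + 9x2

s.t.
  3x1 + 3x2 + s1 = 21
  x2 + s2 = 8
  x1 + s3 = 6
  2x1 + x2 + s4 = 3
  x1, x2, s1, s2, s3, s4 ≥ 0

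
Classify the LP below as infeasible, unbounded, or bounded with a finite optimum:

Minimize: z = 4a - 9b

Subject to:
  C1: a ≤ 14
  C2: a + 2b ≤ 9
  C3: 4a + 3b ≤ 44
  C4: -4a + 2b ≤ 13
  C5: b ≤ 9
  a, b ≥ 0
The point (0, 4.5) satisfies every constraint, so the LP is feasible; the constraints give a ≤ 14 and b ≤ 9, which with a, b ≥ 0 keep the feasible region inside a bounded box. A feasible, bounded LP attains a finite optimum at a vertex.

Evaluating z = 4a - 9b at each vertex:
  (0, 0): z = 0
  (9, 0): z = 36
  (0, 4.5): z = -40.5

Bounded optimum: z* = -40.5 at (0, 4.5).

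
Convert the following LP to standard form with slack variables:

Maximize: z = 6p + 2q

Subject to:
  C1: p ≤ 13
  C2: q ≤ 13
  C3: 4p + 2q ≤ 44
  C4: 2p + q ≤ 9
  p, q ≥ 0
max z = 6p + 2q

s.t.
  p + s1 = 13
  q + s2 = 13
  4p + 2q + s3 = 44
  2p + q + s4 = 9
  p, q, s1, s2, s3, s4 ≥ 0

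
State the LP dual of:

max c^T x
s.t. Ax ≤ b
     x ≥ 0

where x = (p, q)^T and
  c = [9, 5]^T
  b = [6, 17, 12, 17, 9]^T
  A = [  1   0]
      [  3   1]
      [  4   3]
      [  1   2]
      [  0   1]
Minimize: z = 6y1 + 17y2 + 12y3 + 17y4 + 9y5

Subject to:
  C1: -y1 - 3y2 - 4y3 - y4 ≤ -9
  C2: -y2 - 3y3 - 2y4 - y5 ≤ -5
  y1, y2, y3, y4, y5 ≥ 0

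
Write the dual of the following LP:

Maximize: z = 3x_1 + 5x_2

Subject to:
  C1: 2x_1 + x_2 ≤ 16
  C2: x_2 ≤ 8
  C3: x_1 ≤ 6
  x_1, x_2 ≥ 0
Minimize: z = 16y1 + 8y2 + 6y3

Subject to:
  C1: -2y1 - y3 ≤ -3
  C2: -y1 - y2 ≤ -5
  y1, y2, y3 ≥ 0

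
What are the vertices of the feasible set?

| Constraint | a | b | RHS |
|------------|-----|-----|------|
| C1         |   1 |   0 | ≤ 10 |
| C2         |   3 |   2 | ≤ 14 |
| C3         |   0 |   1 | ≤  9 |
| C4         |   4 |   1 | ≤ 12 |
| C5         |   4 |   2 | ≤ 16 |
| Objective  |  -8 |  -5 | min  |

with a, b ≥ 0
Each vertex is the intersection of two constraint boundaries that also satisfies all remaining constraints:
  a = 0 and b = 0 → (0, 0)
  4a + b = 12 and b = 0 → (3, 0)
  3a + 2b = 14 and 4a + b = 12 → (2, 4)
  3a + 2b = 14 and a = 0 → (0, 7)

Vertices: (0, 0), (3, 0), (2, 4), (0, 7)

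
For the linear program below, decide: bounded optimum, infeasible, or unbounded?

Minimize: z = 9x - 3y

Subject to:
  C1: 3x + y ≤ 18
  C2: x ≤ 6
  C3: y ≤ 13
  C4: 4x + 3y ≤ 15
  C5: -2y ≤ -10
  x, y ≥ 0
The point (0, 5) satisfies every constraint, so the LP is feasible; the constraints give x ≤ 6 and y ≤ 13, which with x, y ≥ 0 keep the feasible region inside a bounded box. A feasible, bounded LP attains a finite optimum at a vertex.

Feasible with finite optimum z* = -15 at (0, 5).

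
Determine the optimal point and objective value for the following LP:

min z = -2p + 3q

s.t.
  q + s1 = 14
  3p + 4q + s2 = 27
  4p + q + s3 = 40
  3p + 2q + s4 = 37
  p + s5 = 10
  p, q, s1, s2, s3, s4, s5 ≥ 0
Each vertex is the intersection of two constraint boundaries that also satisfies all remaining constraints:
  p = 0 and q = 0 → (0, 0)
  3p + 4q = 27 and q = 0 → (9, 0)
  3p + 4q = 27 and p = 0 → (0, 6.75)

Evaluating z = -2p + 3q at each vertex:
  (0, 0): z = 0
  (9, 0): z = -18
  (0, 6.75): z = 20.25

The minimum is at (9, 0) with z = -18.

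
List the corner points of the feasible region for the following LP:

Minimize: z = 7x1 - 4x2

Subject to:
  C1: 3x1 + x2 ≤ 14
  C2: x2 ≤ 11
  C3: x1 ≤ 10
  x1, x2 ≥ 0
Each vertex is the intersection of two constraint boundaries that also satisfies all remaining constraints:
  x1 = 0 and x2 = 0 → (0, 0)
  3x1 + x2 = 14 and x2 = 0 → (4.667, 0)
  3x1 + x2 = 14 and x2 = 11 → (1, 11)
  x2 = 11 and x1 = 0 → (0, 11)

Vertices: (0, 0), (4.667, 0), (1, 11), (0, 11)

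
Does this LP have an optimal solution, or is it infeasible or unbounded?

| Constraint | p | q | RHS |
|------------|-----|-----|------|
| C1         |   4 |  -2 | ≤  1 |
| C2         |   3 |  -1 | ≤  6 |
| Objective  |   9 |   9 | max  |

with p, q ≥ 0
Feasible point: (0, 0) satisfies every constraint, so the LP is feasible.
Direction d = (0, 1): for each constraint row a, a·d ≤ 0 —
  (4)(0) + (-2)(1) = -2 ≤ 0
  (3)(0) + (-1)(1) = -1 ≤ 0
and d ≥ 0, so (0, 0) + t·d stays feasible for every t ≥ 0. Along this ray z = 9p + 9q changes by 9 per unit t, so z → +∞.

Unbounded — the objective can increase without bound over the feasible region.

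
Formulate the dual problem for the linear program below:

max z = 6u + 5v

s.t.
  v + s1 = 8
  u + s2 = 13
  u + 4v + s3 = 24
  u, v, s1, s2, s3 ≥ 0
Minimize: z = 8y1 + 13y2 + 24y3

Subject to:
  C1: -y2 - y3 ≤ -6
  C2: -y1 - 4y3 ≤ -5
  y1, y2, y3 ≥ 0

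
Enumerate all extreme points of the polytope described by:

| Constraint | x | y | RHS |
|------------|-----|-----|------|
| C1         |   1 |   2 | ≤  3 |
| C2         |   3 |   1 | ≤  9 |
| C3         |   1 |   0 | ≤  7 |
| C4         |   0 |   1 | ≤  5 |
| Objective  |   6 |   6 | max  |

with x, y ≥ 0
Each vertex is the intersection of two constraint boundaries that also satisfies all remaining constraints:
  x = 0 and y = 0 → (0, 0)
  x + 2y = 3 and 3x + y = 9 → (3, 0)
  x + 2y = 3 and x = 0 → (0, 1.5)

Vertices: (0, 0), (3, 0), (0, 1.5)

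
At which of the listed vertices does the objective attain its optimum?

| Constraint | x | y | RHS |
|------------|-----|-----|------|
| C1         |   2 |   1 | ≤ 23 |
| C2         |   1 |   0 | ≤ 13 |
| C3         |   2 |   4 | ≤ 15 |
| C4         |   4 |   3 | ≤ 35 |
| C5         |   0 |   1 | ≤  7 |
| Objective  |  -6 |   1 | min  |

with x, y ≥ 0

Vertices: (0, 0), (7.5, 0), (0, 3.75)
Evaluating z = -6x + y at each vertex:
  (0, 0): z = 0
  (7.5, 0): z = -45
  (0, 3.75): z = 3.75

The smallest value is z = -45, attained at (7.5, 0).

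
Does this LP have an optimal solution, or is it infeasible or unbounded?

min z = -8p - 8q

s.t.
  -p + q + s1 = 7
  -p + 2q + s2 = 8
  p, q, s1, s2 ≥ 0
Feasible point: (0, 0) satisfies every constraint, so the LP is feasible.
Direction d = (1, 0): for each constraint row a, a·d ≤ 0 —
  (-1)(1) + (1)(0) = -1 ≤ 0
  (-1)(1) + (2)(0) = -1 ≤ 0
and d ≥ 0, so (0, 0) + t·d stays feasible for every t ≥ 0. Along this ray z = -8p - 8q changes by -8 per unit t, so z → −∞.

The LP is unbounded; z can be made arbitrarily small.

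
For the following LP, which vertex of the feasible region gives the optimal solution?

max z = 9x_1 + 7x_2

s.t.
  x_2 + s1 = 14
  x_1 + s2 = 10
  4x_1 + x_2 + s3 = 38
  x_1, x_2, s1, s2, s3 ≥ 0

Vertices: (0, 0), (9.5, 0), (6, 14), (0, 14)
Evaluating z = 9x_1 + 7x_2 at each vertex:
  (0, 0): z = 0
  (9.5, 0): z = 85.5
  (6, 14): z = 152
  (0, 14): z = 98

The largest value is z = 152, attained at (6, 14).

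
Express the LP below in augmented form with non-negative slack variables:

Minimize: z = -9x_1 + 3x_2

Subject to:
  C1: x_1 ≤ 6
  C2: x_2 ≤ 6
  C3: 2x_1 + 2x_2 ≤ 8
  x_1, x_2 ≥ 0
min z = -9x_1 + 3x_2

s.t.
  x_1 + s1 = 6
  x_2 + s2 = 6
  2x_1 + 2x_2 + s3 = 8
  x_1, x_2, s1, s2, s3 ≥ 0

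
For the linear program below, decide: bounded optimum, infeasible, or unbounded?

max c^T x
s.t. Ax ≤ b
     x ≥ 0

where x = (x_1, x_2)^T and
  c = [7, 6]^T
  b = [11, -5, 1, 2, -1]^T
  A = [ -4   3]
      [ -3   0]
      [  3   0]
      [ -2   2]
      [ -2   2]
One constraint requires 3x_1 ≤ 1, while the constraint -3x_1 ≤ -5 is equivalent to 3x_1 ≥ 5. Together they would need 5 ≤ 3x_1 ≤ 1, which is impossible since 5 > 1. No point satisfies all constraints.

Infeasible — the constraint set is empty.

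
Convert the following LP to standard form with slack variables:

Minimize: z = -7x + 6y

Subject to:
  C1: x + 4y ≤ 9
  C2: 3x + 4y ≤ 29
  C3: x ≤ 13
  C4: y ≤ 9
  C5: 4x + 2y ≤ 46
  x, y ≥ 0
min z = -7x + 6y

s.t.
  x + 4y + s1 = 9
  3x + 4y + s2 = 29
  x + s3 = 13
  y + s4 = 9
  4x + 2y + s5 = 46
  x, y, s1, s2, s3, s4, s5 ≥ 0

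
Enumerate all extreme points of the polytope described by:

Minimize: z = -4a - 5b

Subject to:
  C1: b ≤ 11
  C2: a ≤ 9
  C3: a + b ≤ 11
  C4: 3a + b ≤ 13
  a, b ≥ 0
Each vertex is the intersection of two constraint boundaries that also satisfies all remaining constraints:
  a = 0 and b = 0 → (0, 0)
  3a + b = 13 and b = 0 → (4.333, 0)
  a + b = 11 and 3a + b = 13 → (1, 10)
  b = 11 and a + b = 11 → (0, 11)

Vertices: (0, 0), (4.333, 0), (1, 10), (0, 11)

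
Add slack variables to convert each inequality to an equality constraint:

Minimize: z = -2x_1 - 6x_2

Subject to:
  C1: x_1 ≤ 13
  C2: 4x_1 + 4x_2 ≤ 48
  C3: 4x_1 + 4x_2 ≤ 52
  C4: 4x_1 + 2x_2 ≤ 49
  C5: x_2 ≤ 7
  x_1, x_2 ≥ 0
min z = -2x_1 - 6x_2

s.t.
  x_1 + s1 = 13
  4x_1 + 4x_2 + s2 = 48
  4x_1 + 4x_2 + s3 = 52
  4x_1 + 2x_2 + s4 = 49
  x_2 + s5 = 7
  x_1, x_2, s1, s2, s3, s4, s5 ≥ 0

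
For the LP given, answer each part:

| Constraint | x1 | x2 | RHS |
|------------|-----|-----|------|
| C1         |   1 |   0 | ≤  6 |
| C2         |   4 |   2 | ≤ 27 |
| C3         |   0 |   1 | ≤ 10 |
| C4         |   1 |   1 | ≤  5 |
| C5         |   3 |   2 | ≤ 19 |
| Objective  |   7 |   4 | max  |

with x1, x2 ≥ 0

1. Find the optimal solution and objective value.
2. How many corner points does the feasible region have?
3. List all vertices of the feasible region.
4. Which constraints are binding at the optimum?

1. x1 = 5, x2 = 0, z = 35
2. 3
3. (0, 0), (5, 0), (0, 5)
4. C4, x2 ≥ 0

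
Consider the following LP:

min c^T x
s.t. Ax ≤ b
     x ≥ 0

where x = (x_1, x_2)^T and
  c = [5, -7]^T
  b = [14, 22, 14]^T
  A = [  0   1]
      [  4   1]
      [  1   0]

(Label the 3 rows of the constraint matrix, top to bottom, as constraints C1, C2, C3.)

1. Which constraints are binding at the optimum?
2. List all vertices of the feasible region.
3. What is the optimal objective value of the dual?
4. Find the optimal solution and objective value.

1. C1, x_1 ≥ 0
2. (0, 0), (5.5, 0), (2, 14), (0, 14)
3. -98 (by strong duality, equal to the primal optimum)
4. x_1 = 0, x_2 = 14, z = -98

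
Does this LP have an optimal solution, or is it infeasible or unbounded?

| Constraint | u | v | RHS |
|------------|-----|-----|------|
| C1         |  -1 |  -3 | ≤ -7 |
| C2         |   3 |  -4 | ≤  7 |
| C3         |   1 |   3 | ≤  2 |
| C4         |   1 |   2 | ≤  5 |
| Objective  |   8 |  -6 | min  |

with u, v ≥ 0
C3 requires u + 3v ≤ 2, while C1 (-u - 3v ≤ -7) is equivalent to u + 3v ≥ 7. Together they would need 7 ≤ u + 3v ≤ 2, which is impossible since 7 > 2. No point satisfies all constraints.

Infeasible: no point satisfies all constraints simultaneously.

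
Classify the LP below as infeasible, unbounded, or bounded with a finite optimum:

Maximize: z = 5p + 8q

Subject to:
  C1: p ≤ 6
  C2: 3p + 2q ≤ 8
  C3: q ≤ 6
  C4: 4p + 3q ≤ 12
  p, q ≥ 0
The point (0, 4) satisfies every constraint, so the LP is feasible; the constraints give p ≤ 6 and q ≤ 6, which with p, q ≥ 0 keep the feasible region inside a bounded box. A feasible, bounded LP attains a finite optimum at a vertex.

Evaluating z = 5p + 8q at each vertex:
  (0, 0): z = 0
  (2.667, 0): z = 13.33
  (0, 4): z = 32

Feasible with finite optimum z* = 32 at (0, 4).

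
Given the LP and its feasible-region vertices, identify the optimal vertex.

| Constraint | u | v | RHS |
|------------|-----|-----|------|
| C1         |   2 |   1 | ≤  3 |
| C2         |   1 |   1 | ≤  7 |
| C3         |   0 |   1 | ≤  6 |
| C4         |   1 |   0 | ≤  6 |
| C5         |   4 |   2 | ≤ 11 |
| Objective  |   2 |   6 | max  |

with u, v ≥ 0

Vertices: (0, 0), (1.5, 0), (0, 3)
(0, 3) with z = 18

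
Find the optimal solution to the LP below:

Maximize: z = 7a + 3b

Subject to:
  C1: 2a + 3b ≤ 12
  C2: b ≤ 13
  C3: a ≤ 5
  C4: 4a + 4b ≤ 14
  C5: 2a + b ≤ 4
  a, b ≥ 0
Each vertex is the intersection of two constraint boundaries that also satisfies all remaining constraints:
  a = 0 and b = 0 → (0, 0)
  2a + b = 4 and b = 0 → (2, 0)
  4a + 4b = 14 and 2a + b = 4 → (0.5, 3)
  4a + 4b = 14 and a = 0 → (0, 3.5)

Evaluating z = 7a + 3b at each vertex:
  (0, 0): z = 0
  (2, 0): z = 14
  (0.5, 3): z = 12.5
  (0, 3.5): z = 10.5

The maximum is at (2, 0) with z = 14.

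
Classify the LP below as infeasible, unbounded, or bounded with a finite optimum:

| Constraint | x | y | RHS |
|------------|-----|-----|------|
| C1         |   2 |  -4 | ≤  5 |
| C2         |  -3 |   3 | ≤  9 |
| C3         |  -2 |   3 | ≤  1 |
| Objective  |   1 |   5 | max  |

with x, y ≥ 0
Feasible point: (0, 0) satisfies every constraint, so the LP is feasible.
Direction d = (2, 1): for each constraint row a, a·d ≤ 0 —
  (2)(2) + (-4)(1) = 0 ≤ 0
  (-3)(2) + (3)(1) = -3 ≤ 0
  (-2)(2) + (3)(1) = -1 ≤ 0
and d ≥ 0, so (0, 0) + t·d stays feasible for every t ≥ 0. Along this ray z = x + 5y changes by 7 per unit t, so z → +∞.

Unbounded — the objective can increase without bound over the feasible region.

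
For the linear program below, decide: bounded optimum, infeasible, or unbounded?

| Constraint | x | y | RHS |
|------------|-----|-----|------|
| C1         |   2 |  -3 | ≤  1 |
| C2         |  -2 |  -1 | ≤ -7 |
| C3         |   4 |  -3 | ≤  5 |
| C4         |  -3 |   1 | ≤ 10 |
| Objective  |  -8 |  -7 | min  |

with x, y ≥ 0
Feasible point: (2, 3) satisfies every constraint, so the LP is feasible.
Direction d = (3, 4): for each constraint row a, a·d ≤ 0 —
  (2)(3) + (-3)(4) = -6 ≤ 0
  (-2)(3) + (-1)(4) = -10 ≤ 0
  (4)(3) + (-3)(4) = 0 ≤ 0
  (-3)(3) + (1)(4) = -5 ≤ 0
and d ≥ 0, so (2, 3) + t·d stays feasible for every t ≥ 0. Along this ray z = -8x - 7y changes by -52 per unit t, so z → −∞.

The LP is unbounded; z can be made arbitrarily small.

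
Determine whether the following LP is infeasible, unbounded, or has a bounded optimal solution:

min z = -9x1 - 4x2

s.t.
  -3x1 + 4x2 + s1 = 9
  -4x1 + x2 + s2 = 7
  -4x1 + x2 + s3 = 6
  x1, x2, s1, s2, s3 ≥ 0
Feasible point: (0, 0) satisfies every constraint, so the LP is feasible.
Direction d = (1, 0): for each constraint row a, a·d ≤ 0 —
  (-3)(1) + (4)(0) = -3 ≤ 0
  (-4)(1) + (1)(0) = -4 ≤ 0
  (-4)(1) + (1)(0) = -4 ≤ 0
and d ≥ 0, so (0, 0) + t·d stays feasible for every t ≥ 0. Along this ray z = -9x1 - 4x2 changes by -9 per unit t, so z → −∞.

Unbounded: there is a feasible ray along which z → −∞.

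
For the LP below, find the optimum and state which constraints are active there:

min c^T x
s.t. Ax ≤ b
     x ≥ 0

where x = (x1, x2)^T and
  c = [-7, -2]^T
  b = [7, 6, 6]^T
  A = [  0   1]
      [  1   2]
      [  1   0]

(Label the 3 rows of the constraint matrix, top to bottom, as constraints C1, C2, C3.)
Optimal: x1 = 6, x2 = 0
Slack at optimum:
  C1: slack = 7
  C2: slack = 0 (binding)
  C3: slack = 0 (binding)
  x1 ≥ 0: x1 = 6
  x2 ≥ 0: x2 = 0 (binding)
Binding constraints: C2, C3, x2 ≥ 0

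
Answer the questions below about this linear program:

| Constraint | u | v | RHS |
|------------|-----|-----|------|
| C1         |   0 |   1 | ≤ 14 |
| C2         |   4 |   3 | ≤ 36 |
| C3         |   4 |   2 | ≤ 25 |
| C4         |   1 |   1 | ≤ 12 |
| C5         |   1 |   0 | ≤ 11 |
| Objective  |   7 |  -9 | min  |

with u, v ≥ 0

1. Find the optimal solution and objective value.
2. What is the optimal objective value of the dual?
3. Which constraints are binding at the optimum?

1. u = 0, v = 12, z = -108
2. -108 (by strong duality, equal to the primal optimum)
3. C2, C4, u ≥ 0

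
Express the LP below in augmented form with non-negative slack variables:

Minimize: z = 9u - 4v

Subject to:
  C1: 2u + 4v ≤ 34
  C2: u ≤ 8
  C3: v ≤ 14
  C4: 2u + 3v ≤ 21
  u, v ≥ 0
min z = 9u - 4v

s.t.
  2u + 4v + s1 = 34
  u + s2 = 8
  v + s3 = 14
  2u + 3v + s4 = 21
  u, v, s1, s2, s3, s4 ≥ 0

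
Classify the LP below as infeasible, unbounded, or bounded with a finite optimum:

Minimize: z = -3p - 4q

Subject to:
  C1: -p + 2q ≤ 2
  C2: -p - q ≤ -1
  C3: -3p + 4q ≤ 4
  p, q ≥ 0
Feasible point: (0, 1) satisfies every constraint, so the LP is feasible.
Direction d = (1, 0): for each constraint row a, a·d ≤ 0 —
  (-1)(1) + (2)(0) = -1 ≤ 0
  (-1)(1) + (-1)(0) = -1 ≤ 0
  (-3)(1) + (4)(0) = -3 ≤ 0
and d ≥ 0, so (0, 1) + t·d stays feasible for every t ≥ 0. Along this ray z = -3p - 4q changes by -3 per unit t, so z → −∞.

The LP is unbounded; z can be made arbitrarily small.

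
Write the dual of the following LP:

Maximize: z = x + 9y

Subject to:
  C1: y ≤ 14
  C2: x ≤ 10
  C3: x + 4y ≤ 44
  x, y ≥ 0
Minimize: z = 14y1 + 10y2 + 44y3

Subject to:
  C1: -y2 - y3 ≤ -1
  C2: -y1 - 4y3 ≤ -9
  y1, y2, y3 ≥ 0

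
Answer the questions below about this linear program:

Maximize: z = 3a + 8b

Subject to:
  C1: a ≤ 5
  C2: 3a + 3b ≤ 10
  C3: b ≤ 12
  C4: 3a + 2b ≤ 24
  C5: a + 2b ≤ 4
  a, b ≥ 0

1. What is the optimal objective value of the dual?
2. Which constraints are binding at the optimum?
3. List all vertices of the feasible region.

1. 16 (by strong duality, equal to the primal optimum)
2. C5, a ≥ 0
3. (0, 0), (3.333, 0), (2.667, 0.6667), (0, 2)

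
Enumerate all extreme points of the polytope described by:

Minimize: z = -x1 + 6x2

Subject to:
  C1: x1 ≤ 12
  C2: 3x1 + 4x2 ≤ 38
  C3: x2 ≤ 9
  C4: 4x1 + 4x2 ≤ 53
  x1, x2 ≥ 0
Each vertex is the intersection of two constraint boundaries that also satisfies all remaining constraints:
  x1 = 0 and x2 = 0 → (0, 0)
  x1 = 12 and x2 = 0 → (12, 0)
  x1 = 12 and 3x1 + 4x2 = 38 → (12, 0.5)
  3x1 + 4x2 = 38 and x2 = 9 → (0.6667, 9)
  x2 = 9 and x1 = 0 → (0, 9)

Vertices: (0, 0), (12, 0), (12, 0.5), (0.6667, 9), (0, 9)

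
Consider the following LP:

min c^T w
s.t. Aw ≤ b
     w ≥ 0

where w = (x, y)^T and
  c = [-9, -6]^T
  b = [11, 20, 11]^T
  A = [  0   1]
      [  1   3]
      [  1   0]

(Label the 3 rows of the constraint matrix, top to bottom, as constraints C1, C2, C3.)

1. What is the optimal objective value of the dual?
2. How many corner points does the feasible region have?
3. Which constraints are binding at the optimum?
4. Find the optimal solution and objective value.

1. -117 (by strong duality, equal to the primal optimum)
2. 4
3. C2, C3
4. x = 11, y = 3, z = -117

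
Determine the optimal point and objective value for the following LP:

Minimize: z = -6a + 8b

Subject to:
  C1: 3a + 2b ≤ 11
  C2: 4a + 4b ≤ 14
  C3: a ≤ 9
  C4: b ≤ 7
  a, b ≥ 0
Each vertex is the intersection of two constraint boundaries that also satisfies all remaining constraints:
  a = 0 and b = 0 → (0, 0)
  4a + 4b = 14 and b = 0 → (3.5, 0)
  4a + 4b = 14 and a = 0 → (0, 3.5)

Evaluating z = -6a + 8b at each vertex:
  (0, 0): z = 0
  (3.5, 0): z = -21
  (0, 3.5): z = 28

The minimum is at (3.5, 0) with z = -21.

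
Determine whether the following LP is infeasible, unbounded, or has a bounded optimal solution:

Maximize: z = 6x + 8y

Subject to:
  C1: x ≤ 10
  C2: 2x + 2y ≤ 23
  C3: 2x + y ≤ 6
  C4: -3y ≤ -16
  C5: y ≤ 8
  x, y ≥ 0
The point (0, 6) satisfies every constraint, so the LP is feasible; the constraints give x ≤ 10 and y ≤ 8, which with x, y ≥ 0 keep the feasible region inside a bounded box. A feasible, bounded LP attains a finite optimum at a vertex.

Evaluating z = 6x + 8y at each vertex:
  (0, 5.333): z = 42.67
  (0.3333, 5.333): z = 44.67
  (0, 6): z = 48

Bounded optimum: z* = 48 at (0, 6).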